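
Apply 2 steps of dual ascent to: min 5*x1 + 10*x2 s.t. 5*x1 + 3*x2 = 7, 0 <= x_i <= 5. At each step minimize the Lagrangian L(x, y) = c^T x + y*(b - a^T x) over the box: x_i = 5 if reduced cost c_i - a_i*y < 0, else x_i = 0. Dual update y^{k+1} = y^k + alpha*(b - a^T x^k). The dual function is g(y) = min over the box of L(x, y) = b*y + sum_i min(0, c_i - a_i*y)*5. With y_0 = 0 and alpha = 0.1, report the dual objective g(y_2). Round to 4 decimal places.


Dual ascent for LP: min 5*x1 + 10*x2, 5*x1 + 3*x2 = 7, 0 <= x_i <= 5
Step 1: y^k = 0.0, reduced costs: (5.0, 10.0)
  x^k = (0.0, 0.0), subgradient = b - a^T x = 7.0
  y^{k+1} = 0.0 + 0.1*7.0 = 0.7
Step 2: y^k = 0.7, reduced costs: (1.5, 7.9)
  x^k = (0.0, 0.0), subgradient = b - a^T x = 7.0
  y^{k+1} = 0.7 + 0.1*7.0 = 1.4
Dual objective at y_2 = 1.4: reduced costs (-2.0, 5.8), box minimizer x = (5.0, 0.0)
g(y_2) = b*y + (c1 - a1*y)*x1 + (c2 - a2*y)*x2 = 7*1.4 + (-2.0)*5.0 + 5.8*0.0 = 9.8 - 10.0 + 0.0 = -0.2


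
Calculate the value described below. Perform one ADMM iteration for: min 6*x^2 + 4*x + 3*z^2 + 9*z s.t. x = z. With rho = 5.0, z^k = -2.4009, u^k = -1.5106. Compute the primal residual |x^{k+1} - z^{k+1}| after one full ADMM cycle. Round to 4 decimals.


ADMM iteration with rho = 5.0, z^k = -2.4009, u^k = -1.5106
Step 1: x-update.
Minimize 6*x^2 + 4*x + (5.0/2)*(x + 2.4009 - 1.5106)^2
FOC: (2*6 + 5.0)*x = -4 + 5.0*(-2.4009 + 1.5106)
x^{k+1} = -0.4971
Step 2: z-update.
Minimize 3*z^2 + 9*z + (5.0/2)*(-0.4971 - z - 1.5106)^2
FOC: (2*3 + 5.0)*z = -9 + 5.0*(-0.4971 - 1.5106)
z^{k+1} = -1.7308
Step 3: u-update.
u^{k+1} = -1.5106 - 0.4971 + 1.7308 = -0.277
Step 4: Primal residual = |-0.4971 + 1.7308| = 1.2336


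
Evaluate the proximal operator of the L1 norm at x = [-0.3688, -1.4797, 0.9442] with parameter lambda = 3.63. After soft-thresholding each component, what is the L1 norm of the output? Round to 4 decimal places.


Soft-thresholding with lambda = 3.63:
prox(-0.3688) = sign(-0.3688)*max(|-0.3688| - 3.63, 0) = 0.0
prox(-1.4797) = sign(-1.4797)*max(|-1.4797| - 3.63, 0) = 0.0
prox(0.9442) = sign(0.9442)*max(|0.9442| - 3.63, 0) = 0.0
prox(x) = [0.0, 0.0, 0.0]
||prox(x)||_1 = 0.0 + 0.0 + 0.0 = 0.0


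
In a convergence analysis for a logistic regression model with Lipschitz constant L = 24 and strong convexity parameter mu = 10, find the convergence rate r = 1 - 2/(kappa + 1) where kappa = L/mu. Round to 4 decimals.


Step 1: Compute the condition number.
kappa = L/mu = 24/10 = 2.4
Step 2: Compute the convergence rate.
r = 1 - 2/(kappa + 1) = 1 - 2*mu/(L + mu) = (L - mu)/(L + mu) = 14/34 = 0.4118


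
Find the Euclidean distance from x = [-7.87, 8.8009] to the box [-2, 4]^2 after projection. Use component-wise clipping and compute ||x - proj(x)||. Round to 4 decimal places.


Project each component onto [-2, 4].
clip(-7.87) = -2.0, clip(8.8009) = 4.0
Projection = [-2.0, 4.0]
Squared diffs: [34.4569, 23.0486]
Distance = sqrt(57.5055) = 7.5832


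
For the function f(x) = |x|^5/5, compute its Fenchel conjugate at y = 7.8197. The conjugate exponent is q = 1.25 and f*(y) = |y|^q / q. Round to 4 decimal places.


The conjugate exponent q satisfies 1/p + 1/q = 1.
p = 5, so q = 5/(5 - 1) = 1.25
|y|^q = 7.8197^1.25 = 13.0764
f*(7.8197) = 13.0764 / 1.25 = 10.4611


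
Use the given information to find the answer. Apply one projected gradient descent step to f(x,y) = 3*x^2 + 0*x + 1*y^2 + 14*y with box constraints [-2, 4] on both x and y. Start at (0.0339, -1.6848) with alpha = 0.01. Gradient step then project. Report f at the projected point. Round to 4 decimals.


Step 1: Compute gradient at (0.0339, -1.6848).
grad_x = 2*3*0.0339 + 0 = 0.2034
grad_y = 2*1*-1.6848 + 14 = 10.6304
Step 2: Gradient step.
x_raw = 0.0339 - 0.01*0.2034 = 0.0319
y_raw = -1.6848 - 0.01*10.6304 = -1.7911
Step 3: Project onto [-2, 4].
x_proj = clip(0.0319) = 0.0319
y_proj = clip(-1.7911) = -1.7911
Step 4: Evaluate f.
f(0.0319, -1.7911) = -21.8644


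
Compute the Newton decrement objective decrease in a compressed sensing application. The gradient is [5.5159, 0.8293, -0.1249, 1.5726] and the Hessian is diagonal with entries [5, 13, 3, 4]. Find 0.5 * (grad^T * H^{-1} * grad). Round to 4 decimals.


Step 1: H is diagonal, so H^(-1) * g = [1.1032, 0.0638, -0.0416, 0.3932].
Step 2: g^T H^(-1) g = sum_i g_i^2 / H_ii
  = (5.5159)^2/5 + (0.8293)^2/13 + (-0.1249)^2/3 + (1.5726)^2/4
  = 6.085 + 0.0529 + 0.0052 + 0.6183 = 6.7614
Step 3: Objective decrease = 0.5 * g^T H^(-1) g = 3.3807


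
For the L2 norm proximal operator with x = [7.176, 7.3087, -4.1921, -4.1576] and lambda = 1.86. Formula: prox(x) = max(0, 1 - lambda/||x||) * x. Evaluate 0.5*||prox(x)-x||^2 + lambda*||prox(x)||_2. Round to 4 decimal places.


Step 1: Compute ||x||.
||x|| = 11.8225
Step 2: Compute scaling factor.
scale = max(0, 1 - 1.86/11.8225) = 0.8427
Step 3: prox(x) = [6.047, 6.1588, -3.5326, -3.5035]
||prox(x)|| = 9.9625
Step 4: Proximal objective.
0.5*||prox-x||^2 = 1.7298
lambda*||prox|| = 18.5303
Total = 20.26


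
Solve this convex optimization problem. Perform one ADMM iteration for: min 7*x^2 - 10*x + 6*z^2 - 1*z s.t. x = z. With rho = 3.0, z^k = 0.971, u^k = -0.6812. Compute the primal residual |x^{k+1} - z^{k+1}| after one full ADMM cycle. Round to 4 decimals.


ADMM iteration with rho = 3.0, z^k = 0.971, u^k = -0.6812
Step 1: x-update.
Minimize 7*x^2 - 10*x + (3.0/2)*(x - 0.971 - 0.6812)^2
FOC: (2*7 + 3.0)*x = 10 + 3.0*(0.971 + 0.6812)
x^{k+1} = 0.8798
Step 2: z-update.
Minimize 6*z^2 - 1*z + (3.0/2)*(0.8798 - z - 0.6812)^2
FOC: (2*6 + 3.0)*z = 1 + 3.0*(0.8798 - 0.6812)
z^{k+1} = 0.1064
Step 3: u-update.
u^{k+1} = -0.6812 + 0.8798 - 0.1064 = 0.0922
Step 4: Primal residual = |0.8798 - 0.1064| = 0.7734


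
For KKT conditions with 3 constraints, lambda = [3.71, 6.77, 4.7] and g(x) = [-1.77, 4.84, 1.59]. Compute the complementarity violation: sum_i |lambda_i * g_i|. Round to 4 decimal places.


KKT complementary slackness check:
lambda_1 * g_1 = 3.71 * -1.77 = -6.5667
lambda_2 * g_2 = 6.77 * 4.84 = 32.7668
lambda_3 * g_3 = 4.7 * 1.59 = 7.473
Total violation = 6.5667 + 32.7668 + 7.473 = 46.8065


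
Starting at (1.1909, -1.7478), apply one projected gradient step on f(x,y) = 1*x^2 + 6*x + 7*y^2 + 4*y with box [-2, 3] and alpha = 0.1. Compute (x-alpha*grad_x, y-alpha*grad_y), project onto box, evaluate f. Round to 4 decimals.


Step 1: Compute gradient at (1.1909, -1.7478).
grad_x = 2*1*1.1909 + 6 = 8.3818
grad_y = 2*7*-1.7478 + 4 = -20.4692
Step 2: Gradient step.
x_raw = 1.1909 - 0.1*8.3818 = 0.3527
y_raw = -1.7478 - 0.1*-20.4692 = 0.2991
Step 3: Project onto [-2, 3].
x_proj = clip(0.3527) = 0.3527
y_proj = clip(0.2991) = 0.2991
Step 4: Evaluate f.
f(0.3527, 0.2991) = 4.0635


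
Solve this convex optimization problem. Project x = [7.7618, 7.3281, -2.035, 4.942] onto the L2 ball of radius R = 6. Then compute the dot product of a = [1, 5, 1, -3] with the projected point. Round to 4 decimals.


Step 1: Compute ||x|| (intermediates to 6 decimals).
||x|| = sqrt(7.7618^2 + 7.3281^2 + (-2.035)^2 + 4.942^2) = 11.937805
Step 2: Project.
Since ||x|| > R, scale = R/||x|| = 6/11.937805 = 0.502605, proj(x) = scale * x
proj(x) = [3.901119, 3.68314, -1.022801, 2.483874]
Step 3: Dot product.
a^T * proj(x) = 1*3.901119 + 5*3.68314 + 1*(-1.022801) - 3*2.483874 = 13.8424


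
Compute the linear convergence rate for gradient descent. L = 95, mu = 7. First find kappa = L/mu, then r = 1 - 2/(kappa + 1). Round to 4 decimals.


Step 1: Compute the condition number.
kappa = L/mu = 95/7 = 13.5714
Step 2: Compute the convergence rate.
r = 1 - 2/(kappa + 1) = 1 - 2*mu/(L + mu) = (L - mu)/(L + mu) = 88/102 = 0.8627


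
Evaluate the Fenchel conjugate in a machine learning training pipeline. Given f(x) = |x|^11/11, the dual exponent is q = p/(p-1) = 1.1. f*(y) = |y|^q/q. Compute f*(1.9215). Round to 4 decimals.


The conjugate exponent q satisfies 1/p + 1/q = 1.
p = 11, so q = 11/(11 - 1) = 1.1
|y|^q = 1.9215^1.1 = 2.0512
f*(1.9215) = 2.0512 / 1.1 = 1.8647


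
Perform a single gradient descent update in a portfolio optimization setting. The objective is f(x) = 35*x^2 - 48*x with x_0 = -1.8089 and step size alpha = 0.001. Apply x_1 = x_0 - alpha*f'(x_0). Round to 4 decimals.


We compute the gradient at x_0 and apply the update.
f'(x) = 70*x - 48
f'(-1.8089) = 70*-1.8089 - 48 = -174.623
x_1 = -1.8089 - 0.001*-174.623 = -1.6343


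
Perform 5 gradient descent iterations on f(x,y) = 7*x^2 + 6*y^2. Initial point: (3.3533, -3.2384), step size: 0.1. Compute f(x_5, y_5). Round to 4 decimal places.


Gradient descent on f(x,y) = 7*x^2 + 6*y^2.
Starting point: (3.3533, -3.2384), alpha = 0.1
Step 1: grad_x = 2*7*3.3533 = 46.9462, grad_y = 2*6*-3.2384 = -38.8608
  x_1 = 3.3533 - 0.1*46.9462 = -1.3413
  y_1 = -3.2384 - 0.1*-38.8608 = 0.6477
Step 2: grad_x = 2*7*-1.3413 = -18.7785, grad_y = 2*6*0.6477 = 7.7722
  x_2 = -1.3413 - 0.1*-18.7785 = 0.5365
  y_2 = 0.6477 - 0.1*7.7722 = -0.1295
Step 3: grad_x = 2*7*0.5365 = 7.5114, grad_y = 2*6*-0.1295 = -1.5544
  x_3 = 0.5365 - 0.1*7.5114 = -0.2146
  y_3 = -0.1295 - 0.1*-1.5544 = 0.0259
Step 4: grad_x = 2*7*-0.2146 = -3.0046, grad_y = 2*6*0.0259 = 0.3109
  x_4 = -0.2146 - 0.1*-3.0046 = 0.0858
  y_4 = 0.0259 - 0.1*0.3109 = -0.0052
Step 5: grad_x = 2*7*0.0858 = 1.2018, grad_y = 2*6*-0.0052 = -0.0622
  x_5 = 0.0858 - 0.1*1.2018 = -0.0343
  y_5 = -0.0052 - 0.1*-0.0622 = 0.001
f(-0.0343, 0.001) = 7*(-0.0343)^2 + 6*0.001^2 = 0.0083


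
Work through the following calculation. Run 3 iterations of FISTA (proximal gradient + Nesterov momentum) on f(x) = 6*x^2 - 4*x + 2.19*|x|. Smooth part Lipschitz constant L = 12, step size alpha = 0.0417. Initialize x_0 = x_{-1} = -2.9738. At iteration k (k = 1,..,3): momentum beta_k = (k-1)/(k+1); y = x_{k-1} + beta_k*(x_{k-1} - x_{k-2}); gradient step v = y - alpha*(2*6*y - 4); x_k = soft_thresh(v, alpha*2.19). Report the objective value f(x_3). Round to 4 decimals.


FISTA on f(x) = 6*x^2 - 4*x + 2.19*|x|
L = 12, alpha = 0.0417
Iteration 1: beta = 0.0, y = -2.9738 + 0.0*(-2.9738 + 2.9738) = -2.9738
  grad(y) = -39.6856, v = y - alpha*grad = -1.3189
  prox(v) = soft_thresh(-1.3189, 0.0913) = -1.2276
Iteration 2: beta = 0.3333, y = -1.2276 + 0.3333*(-1.2276 + 2.9738) = -0.6455
  grad(y) = -11.7462, v = y - alpha*grad = -0.1557
  prox(v) = soft_thresh(-0.1557, 0.0913) = -0.0644
Iteration 3: beta = 0.5, y = -0.0644 + 0.5*(-0.0644 + 1.2276) = 0.5172
  grad(y) = 2.2067, v = y - alpha*grad = 0.4252
  prox(v) = soft_thresh(0.4252, 0.0913) = 0.3339
f(x_3) = 6*0.3339^2 - 4*0.3339 + 2.19*|0.3339| = 0.0645


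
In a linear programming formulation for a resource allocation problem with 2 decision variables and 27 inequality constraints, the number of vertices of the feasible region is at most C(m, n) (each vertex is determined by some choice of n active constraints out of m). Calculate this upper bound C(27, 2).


Each vertex corresponds to some choice of n active constraints out of m, so the number of vertices is at most C(m, n) = m! / (n!(m-n)!).
m = 27, n = 2
Numerator: 27 * 26
Denominator: 2! = 2
C(27, 2) = 351


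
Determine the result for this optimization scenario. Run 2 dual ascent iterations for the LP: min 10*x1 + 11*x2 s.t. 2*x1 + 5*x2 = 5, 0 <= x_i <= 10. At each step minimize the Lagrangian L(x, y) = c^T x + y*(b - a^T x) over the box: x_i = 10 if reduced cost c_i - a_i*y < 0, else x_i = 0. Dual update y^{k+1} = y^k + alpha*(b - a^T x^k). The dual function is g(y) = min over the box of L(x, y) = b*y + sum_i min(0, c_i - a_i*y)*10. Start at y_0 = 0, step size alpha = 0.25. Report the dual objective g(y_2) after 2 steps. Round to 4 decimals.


Dual ascent for LP: min 10*x1 + 11*x2, 2*x1 + 5*x2 = 5, 0 <= x_i <= 10
Step 1: y^k = 0.0, reduced costs: (10.0, 11.0)
  x^k = (0.0, 0.0), subgradient = b - a^T x = 5.0
  y^{k+1} = 0.0 + 0.25*5.0 = 1.25
Step 2: y^k = 1.25, reduced costs: (7.5, 4.75)
  x^k = (0.0, 0.0), subgradient = b - a^T x = 5.0
  y^{k+1} = 1.25 + 0.25*5.0 = 2.5
Dual objective at y_2 = 2.5: reduced costs (5.0, -1.5), box minimizer x = (0.0, 10.0)
g(y_2) = b*y + (c1 - a1*y)*x1 + (c2 - a2*y)*x2 = 5*2.5 + 5.0*0.0 + (-1.5)*10.0 = 12.5 + 0.0 - 15.0 = -2.5


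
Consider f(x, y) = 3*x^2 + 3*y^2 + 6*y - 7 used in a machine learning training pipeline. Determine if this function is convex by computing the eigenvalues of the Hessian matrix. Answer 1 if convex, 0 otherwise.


The Hessian of f(x,y) = 3*x^2 + 3*y^2 + 6*y - 7 is:
H = [[6, 0], [0, 6]]
Trace = 6 + 6 = 12
Determinant = 6*6 - (0)^2 = 36
Discriminant = (12)^2 - 4*36 = 0.0
Eigenvalues: lambda_1 = 6.0, lambda_2 = 6.0
The function is convex.

1


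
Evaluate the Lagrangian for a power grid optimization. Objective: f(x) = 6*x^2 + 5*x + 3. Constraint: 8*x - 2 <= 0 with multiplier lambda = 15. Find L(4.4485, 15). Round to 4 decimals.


Step 1: Evaluate f(x).
f(4.4485) = 6*4.4485^2 + 5*4.4485 + 3 = 143.9774
Step 2: Evaluate g(x).
g(4.4485) = 8*4.4485 - 2 = 33.588
Step 3: Compute Lagrangian.
L = 143.9774 + 15*33.588 = 647.7974


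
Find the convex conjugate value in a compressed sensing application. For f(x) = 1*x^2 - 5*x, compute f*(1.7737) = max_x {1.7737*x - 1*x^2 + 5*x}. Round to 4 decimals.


f*(y) = sup_x {y*x - a*x^2 - b*x} = sup_x {(y-b)*x - a*x^2}
FOC: (y - b) - 2a*x = 0 => x* = (y - b)/(2a)
x* = (1.7737 + 5)/(2*1) = 3.3869
f*(1.7737) = (y-b)^2/(4a) = (1.7737 + 5)^2/(4*1)
= 45.883/4 = 11.4708


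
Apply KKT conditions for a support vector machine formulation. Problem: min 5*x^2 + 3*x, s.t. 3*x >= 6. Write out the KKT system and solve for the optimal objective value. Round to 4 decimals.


Step 1: Try lambda = 0 (constraint inactive).
x_unc = -3/(2*5) = -0.3
Check: 3*-0.3 = -0.9 < 6 -- violated!
Step 2: Constraint must be active: 3*x = 6
x* = 6/3 = 2.0
lambda = (2*5*2.0 + 3)/3 = 7.6667
Step 3: Compute optimal value.
f(x*) = 5*2.0^2 + 3*2.0 = 26.0


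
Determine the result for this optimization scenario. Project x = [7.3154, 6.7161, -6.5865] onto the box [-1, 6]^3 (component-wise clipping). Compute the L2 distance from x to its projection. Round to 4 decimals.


Project each component onto [-1, 6].
clip(7.3154) = 6.0, clip(6.7161) = 6.0, clip(-6.5865) = -1.0
Projection = [6.0, 6.0, -1.0]
Squared diffs: [1.7303, 0.5128, 31.209]
Distance = sqrt(33.4521) = 5.7838


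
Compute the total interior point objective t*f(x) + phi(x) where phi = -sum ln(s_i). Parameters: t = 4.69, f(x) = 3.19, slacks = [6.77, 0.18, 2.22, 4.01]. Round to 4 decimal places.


Step 1: Compute log-barrier.
ln values: [1.9125, -1.7148, 0.7975, 1.3888]
phi = -(1.9125 - 1.7148 + 0.7975 + 1.3888) = -2.384
Step 2: Compute augmented objective.
t*f(x) = 4.69*3.19 = 14.9611
Total = 14.9611 - 2.384 = 12.5771


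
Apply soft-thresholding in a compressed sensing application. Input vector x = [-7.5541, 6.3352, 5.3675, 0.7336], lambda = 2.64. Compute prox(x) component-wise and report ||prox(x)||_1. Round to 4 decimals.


Soft-thresholding with lambda = 2.64:
prox(-7.5541) = sign(-7.5541)*max(|-7.5541| - 2.64, 0) = -4.9141
prox(6.3352) = sign(6.3352)*max(|6.3352| - 2.64, 0) = 3.6952
prox(5.3675) = sign(5.3675)*max(|5.3675| - 2.64, 0) = 2.7275
prox(0.7336) = sign(0.7336)*max(|0.7336| - 2.64, 0) = 0.0
prox(x) = [-4.9141, 3.6952, 2.7275, 0.0]
||prox(x)||_1 = 4.9141 + 3.6952 + 2.7275 + 0.0 = 11.3368


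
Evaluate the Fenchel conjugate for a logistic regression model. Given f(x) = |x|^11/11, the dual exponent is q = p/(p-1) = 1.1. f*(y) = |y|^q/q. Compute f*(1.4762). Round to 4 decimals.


The conjugate exponent q satisfies 1/p + 1/q = 1.
p = 11, so q = 11/(11 - 1) = 1.1
|y|^q = 1.4762^1.1 = 1.5348
f*(1.4762) = 1.5348 / 1.1 = 1.3953


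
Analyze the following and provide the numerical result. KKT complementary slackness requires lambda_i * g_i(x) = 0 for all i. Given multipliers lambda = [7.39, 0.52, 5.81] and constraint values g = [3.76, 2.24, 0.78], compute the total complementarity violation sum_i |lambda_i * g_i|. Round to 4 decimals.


KKT complementary slackness check:
lambda_1 * g_1 = 7.39 * 3.76 = 27.7864
lambda_2 * g_2 = 0.52 * 2.24 = 1.1648
lambda_3 * g_3 = 5.81 * 0.78 = 4.5318
Total violation = 27.7864 + 1.1648 + 4.5318 = 33.483


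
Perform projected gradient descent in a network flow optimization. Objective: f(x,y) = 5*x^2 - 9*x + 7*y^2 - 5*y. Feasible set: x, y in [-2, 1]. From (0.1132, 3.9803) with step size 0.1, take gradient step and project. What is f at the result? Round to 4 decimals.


Step 1: Compute gradient at (0.1132, 3.9803).
grad_x = 2*5*0.1132 - 9 = -7.868
grad_y = 2*7*3.9803 - 5 = 50.7242
Step 2: Gradient step.
x_raw = 0.1132 - 0.1*-7.868 = 0.9
y_raw = 3.9803 - 0.1*50.7242 = -1.0921
Step 3: Project onto [-2, 1].
x_proj = clip(0.9) = 0.9
y_proj = clip(-1.0921) = -1.0921
Step 4: Evaluate f.
f(0.9, -1.0921) = 9.7597


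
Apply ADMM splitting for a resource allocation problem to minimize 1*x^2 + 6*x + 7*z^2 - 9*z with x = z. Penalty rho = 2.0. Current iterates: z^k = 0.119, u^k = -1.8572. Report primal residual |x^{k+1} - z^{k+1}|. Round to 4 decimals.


ADMM iteration with rho = 2.0, z^k = 0.119, u^k = -1.8572
Step 1: x-update.
Minimize 1*x^2 + 6*x + (2.0/2)*(x - 0.119 - 1.8572)^2
FOC: (2*1 + 2.0)*x = -6 + 2.0*(0.119 + 1.8572)
x^{k+1} = -0.5119
Step 2: z-update.
Minimize 7*z^2 - 9*z + (2.0/2)*(-0.5119 - z - 1.8572)^2
FOC: (2*7 + 2.0)*z = 9 + 2.0*(-0.5119 - 1.8572)
z^{k+1} = 0.2664
Step 3: u-update.
u^{k+1} = -1.8572 - 0.5119 - 0.2664 = -2.6355
Step 4: Primal residual = |-0.5119 - 0.2664| = 0.7783


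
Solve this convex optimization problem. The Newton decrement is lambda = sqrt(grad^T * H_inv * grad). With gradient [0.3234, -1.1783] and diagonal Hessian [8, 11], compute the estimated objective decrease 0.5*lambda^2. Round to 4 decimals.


Step 1: H is diagonal, so H^(-1) * g = [0.0404, -0.1071].
Step 2: g^T H^(-1) g = sum_i g_i^2 / H_ii
  = (0.3234)^2/8 + (-1.1783)^2/11
  = 0.0131 + 0.1262 = 0.1393
Step 3: Objective decrease = 0.5 * g^T H^(-1) g = 0.0696


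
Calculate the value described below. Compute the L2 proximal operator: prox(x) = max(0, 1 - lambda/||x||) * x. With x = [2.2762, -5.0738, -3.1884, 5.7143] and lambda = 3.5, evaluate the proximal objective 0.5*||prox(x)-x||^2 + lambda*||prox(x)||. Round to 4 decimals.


Step 1: Compute ||x||.
||x|| = 8.5874
Step 2: Compute scaling factor.
scale = max(0, 1 - 3.5/8.5874) = 0.5924
Step 3: prox(x) = [1.3485, -3.0059, -1.8889, 3.3853]
||prox(x)|| = 5.0874
Step 4: Proximal objective.
0.5*||prox-x||^2 = 6.125
lambda*||prox|| = 17.8059
Total = 23.9309


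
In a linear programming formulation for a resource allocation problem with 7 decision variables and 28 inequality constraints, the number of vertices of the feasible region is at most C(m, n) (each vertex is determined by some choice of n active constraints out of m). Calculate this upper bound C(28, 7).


Each vertex corresponds to some choice of n active constraints out of m, so the number of vertices is at most C(m, n) = m! / (n!(m-n)!).
m = 28, n = 7
Numerator: 28 * 27 * 26 * 25 * 24 * 23 * 22
Denominator: 7! = 5040
C(28, 7) = 1184040


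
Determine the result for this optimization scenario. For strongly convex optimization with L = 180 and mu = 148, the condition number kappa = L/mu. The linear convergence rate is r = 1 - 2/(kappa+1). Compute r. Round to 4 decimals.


Step 1: Compute the condition number.
kappa = L/mu = 180/148 = 1.2162
Step 2: Compute the convergence rate.
r = 1 - 2/(kappa + 1) = 1 - 2*mu/(L + mu) = (L - mu)/(L + mu) = 32/328 = 0.0976


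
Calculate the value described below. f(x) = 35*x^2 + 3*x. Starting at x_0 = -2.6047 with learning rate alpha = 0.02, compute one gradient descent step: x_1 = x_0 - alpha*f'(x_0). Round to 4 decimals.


We compute the gradient at x_0 and apply the update.
f'(x) = 70*x + 3
f'(-2.6047) = 70*-2.6047 + 3 = -179.329
x_1 = -2.6047 - 0.02*-179.329 = 0.9819


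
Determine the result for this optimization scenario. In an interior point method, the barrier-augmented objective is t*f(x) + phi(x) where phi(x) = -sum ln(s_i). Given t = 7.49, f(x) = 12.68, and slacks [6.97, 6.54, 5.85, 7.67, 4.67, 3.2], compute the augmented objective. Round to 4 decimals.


Step 1: Compute log-barrier.
ln values: [1.9416, 1.8779, 1.7664, 2.0373, 1.5412, 1.1632]
phi = -(1.9416 + 1.8779 + 1.7664 + 2.0373 + 1.5412 + 1.1632) = -10.3276
Step 2: Compute augmented objective.
t*f(x) = 7.49*12.68 = 94.9732
Total = 94.9732 - 10.3276 = 84.6456


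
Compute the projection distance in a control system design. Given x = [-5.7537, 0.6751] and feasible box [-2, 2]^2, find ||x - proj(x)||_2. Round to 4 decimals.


Project each component onto [-2, 2].
clip(-5.7537) = -2.0, clip(0.6751) = 0.6751
Projection = [-2.0, 0.6751]
Squared diffs: [14.0903, 0.0]
Distance = sqrt(14.0903) = 3.7537


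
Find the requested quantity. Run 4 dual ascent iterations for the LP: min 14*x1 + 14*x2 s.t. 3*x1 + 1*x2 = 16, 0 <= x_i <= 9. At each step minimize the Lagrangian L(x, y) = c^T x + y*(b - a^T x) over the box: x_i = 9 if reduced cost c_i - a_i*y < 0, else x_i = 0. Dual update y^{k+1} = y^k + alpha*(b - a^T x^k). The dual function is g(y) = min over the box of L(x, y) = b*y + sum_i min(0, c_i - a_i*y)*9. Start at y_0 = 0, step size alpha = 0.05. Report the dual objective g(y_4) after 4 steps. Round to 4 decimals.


Dual ascent for LP: min 14*x1 + 14*x2, 3*x1 + 1*x2 = 16, 0 <= x_i <= 9
Step 1: y^k = 0.0, reduced costs: (14.0, 14.0)
  x^k = (0.0, 0.0), subgradient = b - a^T x = 16.0
  y^{k+1} = 0.0 + 0.05*16.0 = 0.8
Step 2: y^k = 0.8, reduced costs: (11.6, 13.2)
  x^k = (0.0, 0.0), subgradient = b - a^T x = 16.0
  y^{k+1} = 0.8 + 0.05*16.0 = 1.6
Step 3: y^k = 1.6, reduced costs: (9.2, 12.4)
  x^k = (0.0, 0.0), subgradient = b - a^T x = 16.0
  y^{k+1} = 1.6 + 0.05*16.0 = 2.4
Step 4: y^k = 2.4, reduced costs: (6.8, 11.6)
  x^k = (0.0, 0.0), subgradient = b - a^T x = 16.0
  y^{k+1} = 2.4 + 0.05*16.0 = 3.2
Dual objective at y_4 = 3.2: reduced costs (4.4, 10.8), box minimizer x = (0.0, 0.0)
g(y_4) = b*y + (c1 - a1*y)*x1 + (c2 - a2*y)*x2 = 16*3.2 + 4.4*0.0 + 10.8*0.0 = 51.2 + 0.0 + 0.0 = 51.2


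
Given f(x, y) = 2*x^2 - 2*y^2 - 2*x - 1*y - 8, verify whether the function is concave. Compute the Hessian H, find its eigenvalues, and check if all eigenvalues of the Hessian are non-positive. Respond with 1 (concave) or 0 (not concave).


The Hessian of f(x,y) = 2*x^2 - 2*y^2 - 2*x - 1*y - 8 is:
H = [[4, 0], [0, -4]]
Trace = 4 - 4 = 0
Determinant = 4*-4 - (0)^2 = -16
Discriminant = (0)^2 - 4*-16 = 64.0
Eigenvalues: lambda_1 = -4.0, lambda_2 = 4.0
The function is not concave.

0


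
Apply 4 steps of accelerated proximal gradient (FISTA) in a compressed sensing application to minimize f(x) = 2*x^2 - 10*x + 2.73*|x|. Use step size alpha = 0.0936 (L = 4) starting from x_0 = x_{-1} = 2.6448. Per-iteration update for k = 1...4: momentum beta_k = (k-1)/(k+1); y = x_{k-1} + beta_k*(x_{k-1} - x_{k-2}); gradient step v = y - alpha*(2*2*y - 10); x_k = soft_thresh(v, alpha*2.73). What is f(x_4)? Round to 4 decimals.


FISTA on f(x) = 2*x^2 - 10*x + 2.73*|x|
L = 4, alpha = 0.0936
Iteration 1: beta = 0.0, y = 2.6448 + 0.0*(2.6448 - 2.6448) = 2.6448
  grad(y) = 0.5792, v = y - alpha*grad = 2.5906
  prox(v) = soft_thresh(2.5906, 0.2555) = 2.3351
Iteration 2: beta = 0.3333, y = 2.3351 + 0.3333*(2.3351 - 2.6448) = 2.2318
  grad(y) = -1.0728, v = y - alpha*grad = 2.3322
  prox(v) = soft_thresh(2.3322, 0.2555) = 2.0767
Iteration 3: beta = 0.5, y = 2.0767 + 0.5*(2.0767 - 2.3351) = 1.9475
  grad(y) = -2.21, v = y - alpha*grad = 2.1544
  prox(v) = soft_thresh(2.1544, 0.2555) = 1.8988
Iteration 4: beta = 0.6, y = 1.8988 + 0.6*(1.8988 - 2.0767) = 1.7921
  grad(y) = -2.8315, v = y - alpha*grad = 2.0571
  prox(v) = soft_thresh(2.0571, 0.2555) = 1.8016
f(x_4) = 2*1.8016^2 - 10*1.8016 + 2.73*|1.8016| = -6.6061


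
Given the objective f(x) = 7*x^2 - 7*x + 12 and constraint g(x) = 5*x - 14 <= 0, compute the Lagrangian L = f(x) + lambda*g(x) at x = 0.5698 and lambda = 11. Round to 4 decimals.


Step 1: Evaluate f(x).
f(0.5698) = 7*0.5698^2 - 7*0.5698 + 12 = 10.2841
Step 2: Evaluate g(x).
g(0.5698) = 5*0.5698 - 14 = -11.151
Step 3: Compute Lagrangian.
L = 10.2841 + 11*-11.151 = -112.3769


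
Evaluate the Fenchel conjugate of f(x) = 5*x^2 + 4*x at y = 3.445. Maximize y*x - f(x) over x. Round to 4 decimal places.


f*(y) = sup_x {y*x - a*x^2 - b*x} = sup_x {(y-b)*x - a*x^2}
FOC: (y - b) - 2a*x = 0 => x* = (y - b)/(2a)
x* = (3.445 - 4)/(2*5) = -0.0555
f*(3.445) = (y-b)^2/(4a) = (3.445 - 4)^2/(4*5)
= 0.308/20 = 0.0154


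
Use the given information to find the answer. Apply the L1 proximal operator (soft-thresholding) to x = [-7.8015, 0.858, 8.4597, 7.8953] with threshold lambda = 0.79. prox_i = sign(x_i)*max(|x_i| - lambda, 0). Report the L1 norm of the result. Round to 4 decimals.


Soft-thresholding with lambda = 0.79:
prox(-7.8015) = sign(-7.8015)*max(|-7.8015| - 0.79, 0) = -7.0115
prox(0.858) = sign(0.858)*max(|0.858| - 0.79, 0) = 0.068
prox(8.4597) = sign(8.4597)*max(|8.4597| - 0.79, 0) = 7.6697
prox(7.8953) = sign(7.8953)*max(|7.8953| - 0.79, 0) = 7.1053
prox(x) = [-7.0115, 0.068, 7.6697, 7.1053]
||prox(x)||_1 = 7.0115 + 0.068 + 7.6697 + 7.1053 = 21.8545


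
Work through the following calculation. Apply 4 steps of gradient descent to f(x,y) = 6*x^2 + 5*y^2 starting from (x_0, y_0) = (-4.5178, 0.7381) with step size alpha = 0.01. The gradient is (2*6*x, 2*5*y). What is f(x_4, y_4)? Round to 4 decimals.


Gradient descent on f(x,y) = 6*x^2 + 5*y^2.
Starting point: (-4.5178, 0.7381), alpha = 0.01
Step 1: grad_x = 2*6*-4.5178 = -54.2136, grad_y = 2*5*0.7381 = 7.381
  x_1 = -4.5178 - 0.01*-54.2136 = -3.9757
  y_1 = 0.7381 - 0.01*7.381 = 0.6643
Step 2: grad_x = 2*6*-3.9757 = -47.708, grad_y = 2*5*0.6643 = 6.6429
  x_2 = -3.9757 - 0.01*-47.708 = -3.4986
  y_2 = 0.6643 - 0.01*6.6429 = 0.5979
Step 3: grad_x = 2*6*-3.4986 = -41.983, grad_y = 2*5*0.5979 = 5.9786
  x_3 = -3.4986 - 0.01*-41.983 = -3.0788
  y_3 = 0.5979 - 0.01*5.9786 = 0.5381
Step 4: grad_x = 2*6*-3.0788 = -36.9451, grad_y = 2*5*0.5381 = 5.3807
  x_4 = -3.0788 - 0.01*-36.9451 = -2.7093
  y_4 = 0.5381 - 0.01*5.3807 = 0.4843
f(-2.7093, 0.4843) = 6*(-2.7093)^2 + 5*0.4843^2 = 45.2145


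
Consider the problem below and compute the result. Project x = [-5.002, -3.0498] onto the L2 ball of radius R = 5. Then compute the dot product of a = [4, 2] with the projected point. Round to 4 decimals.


Step 1: Compute ||x|| (intermediates to 6 decimals).
||x|| = sqrt((-5.002)^2 + (-3.0498)^2) = 5.858437
Step 2: Project.
Since ||x|| > R, scale = R/||x|| = 5/5.858437 = 0.85347, proj(x) = scale * x
proj(x) = [-4.269057, -2.602913]
Step 3: Dot product.
a^T * proj(x) = 4*(-4.269057) + 2*(-2.602913) = -22.2821


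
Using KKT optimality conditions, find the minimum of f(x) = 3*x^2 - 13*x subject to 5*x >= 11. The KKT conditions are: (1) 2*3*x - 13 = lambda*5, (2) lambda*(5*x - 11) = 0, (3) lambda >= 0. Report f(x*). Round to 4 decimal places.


Step 1: Try lambda = 0 (constraint inactive).
x_unc = 13/(2*3) = 2.1667
Check: 5*2.1667 = 10.8335 < 11 -- violated!
Step 2: Constraint must be active: 5*x = 11
x* = 11/5 = 2.2
lambda = (2*3*2.2 - 13)/5 = 0.04
Step 3: Compute optimal value.
f(x*) = 3*2.2^2 - 13*2.2 = -14.08


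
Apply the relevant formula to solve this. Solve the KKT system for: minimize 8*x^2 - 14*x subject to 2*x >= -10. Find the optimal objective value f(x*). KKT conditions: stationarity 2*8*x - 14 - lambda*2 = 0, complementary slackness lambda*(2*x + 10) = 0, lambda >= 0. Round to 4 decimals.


Step 1: Try lambda = 0 (constraint inactive).
Stationarity: 2*8*x - 14 = 0
x* = 14/(2*8) = 0.875
Check constraint: 2*0.875 = 1.75 >= -10 -- satisfied.
Step 2: Compute optimal value.
f(x*) = 8*0.875^2 - 14*0.875 = -6.125


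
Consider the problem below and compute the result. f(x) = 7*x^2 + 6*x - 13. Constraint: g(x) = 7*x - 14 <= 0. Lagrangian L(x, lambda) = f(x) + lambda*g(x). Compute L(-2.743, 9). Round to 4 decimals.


Step 1: Evaluate f(x).
f(-2.743) = 7*(-2.743)^2 + 6*(-2.743) - 13 = 23.2103
Step 2: Evaluate g(x).
g(-2.743) = 7*-2.743 - 14 = -33.201
Step 3: Compute Lagrangian.
L = 23.2103 + 9*-33.201 = -275.5987


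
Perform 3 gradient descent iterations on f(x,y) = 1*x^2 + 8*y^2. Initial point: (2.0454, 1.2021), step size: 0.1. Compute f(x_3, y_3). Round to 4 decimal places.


Gradient descent on f(x,y) = 1*x^2 + 8*y^2.
Starting point: (2.0454, 1.2021), alpha = 0.1
Step 1: grad_x = 2*1*2.0454 = 4.0908, grad_y = 2*8*1.2021 = 19.2336
  x_1 = 2.0454 - 0.1*4.0908 = 1.6363
  y_1 = 1.2021 - 0.1*19.2336 = -0.7213
Step 2: grad_x = 2*1*1.6363 = 3.2726, grad_y = 2*8*-0.7213 = -11.5402
  x_2 = 1.6363 - 0.1*3.2726 = 1.3091
  y_2 = -0.7213 - 0.1*-11.5402 = 0.4328
Step 3: grad_x = 2*1*1.3091 = 2.6181, grad_y = 2*8*0.4328 = 6.9241
  x_3 = 1.3091 - 0.1*2.6181 = 1.0472
  y_3 = 0.4328 - 0.1*6.9241 = -0.2597
f(1.0472, -0.2597) = 1*1.0472^2 + 8*(-0.2597)^2 = 1.6361


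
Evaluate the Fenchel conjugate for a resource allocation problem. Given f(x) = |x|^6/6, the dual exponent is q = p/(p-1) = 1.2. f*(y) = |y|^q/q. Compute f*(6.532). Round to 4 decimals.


The conjugate exponent q satisfies 1/p + 1/q = 1.
p = 6, so q = 6/(6 - 1) = 1.2
|y|^q = 6.532^1.2 = 9.5073
f*(6.532) = 9.5073 / 1.2 = 7.9227


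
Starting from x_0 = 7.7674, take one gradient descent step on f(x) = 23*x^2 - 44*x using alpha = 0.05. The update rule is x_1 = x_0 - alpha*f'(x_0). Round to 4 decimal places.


We compute the gradient at x_0 and apply the update.
f'(x) = 46*x - 44
f'(7.7674) = 46*7.7674 - 44 = 313.3004
x_1 = 7.7674 - 0.05*313.3004 = -7.8976


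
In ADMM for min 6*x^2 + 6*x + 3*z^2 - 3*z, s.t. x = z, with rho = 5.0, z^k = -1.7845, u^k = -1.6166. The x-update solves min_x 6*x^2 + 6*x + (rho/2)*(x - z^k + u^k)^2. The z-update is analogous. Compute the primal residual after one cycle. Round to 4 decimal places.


ADMM iteration with rho = 5.0, z^k = -1.7845, u^k = -1.6166
Step 1: x-update.
Minimize 6*x^2 + 6*x + (5.0/2)*(x + 1.7845 - 1.6166)^2
FOC: (2*6 + 5.0)*x = -6 + 5.0*(-1.7845 + 1.6166)
x^{k+1} = -0.4023
Step 2: z-update.
Minimize 3*z^2 - 3*z + (5.0/2)*(-0.4023 - z - 1.6166)^2
FOC: (2*3 + 5.0)*z = 3 + 5.0*(-0.4023 - 1.6166)
z^{k+1} = -0.645
Step 3: u-update.
u^{k+1} = -1.6166 - 0.4023 + 0.645 = -1.374
Step 4: Primal residual = |-0.4023 + 0.645| = 0.2426


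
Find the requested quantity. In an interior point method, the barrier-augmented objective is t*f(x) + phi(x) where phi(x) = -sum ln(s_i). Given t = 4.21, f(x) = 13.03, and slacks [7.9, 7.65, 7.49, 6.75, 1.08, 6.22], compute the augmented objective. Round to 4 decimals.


Step 1: Compute log-barrier.
ln values: [2.0669, 2.0347, 2.0136, 1.9095, 0.077, 1.8278]
phi = -(2.0669 + 2.0347 + 2.0136 + 1.9095 + 0.077 + 1.8278) = -9.9294
Step 2: Compute augmented objective.
t*f(x) = 4.21*13.03 = 54.8563
Total = 54.8563 - 9.9294 = 44.9269


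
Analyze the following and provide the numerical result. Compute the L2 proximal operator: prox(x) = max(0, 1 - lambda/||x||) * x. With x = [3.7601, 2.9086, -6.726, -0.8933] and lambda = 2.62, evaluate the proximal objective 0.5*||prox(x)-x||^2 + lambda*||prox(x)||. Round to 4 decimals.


Step 1: Compute ||x||.
||x|| = 8.2846
Step 2: Compute scaling factor.
scale = max(0, 1 - 2.62/8.2846) = 0.6838
Step 3: prox(x) = [2.571, 1.9888, -4.5989, -0.6108]
||prox(x)|| = 5.6646
Step 4: Proximal objective.
0.5*||prox-x||^2 = 3.4322
lambda*||prox|| = 14.8413
Total = 18.2736


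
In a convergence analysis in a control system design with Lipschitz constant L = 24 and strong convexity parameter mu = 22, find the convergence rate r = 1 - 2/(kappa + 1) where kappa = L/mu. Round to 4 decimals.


Step 1: Compute the condition number.
kappa = L/mu = 24/22 = 1.0909
Step 2: Compute the convergence rate.
r = 1 - 2/(kappa + 1) = 1 - 2*mu/(L + mu) = (L - mu)/(L + mu) = 2/46 = 0.0435


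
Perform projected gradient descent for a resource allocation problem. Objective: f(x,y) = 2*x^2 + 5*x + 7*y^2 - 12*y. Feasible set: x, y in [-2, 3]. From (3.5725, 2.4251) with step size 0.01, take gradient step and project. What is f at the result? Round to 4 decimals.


Step 1: Compute gradient at (3.5725, 2.4251).
grad_x = 2*2*3.5725 + 5 = 19.29
grad_y = 2*7*2.4251 - 12 = 21.9514
Step 2: Gradient step.
x_raw = 3.5725 - 0.01*19.29 = 3.3796
y_raw = 2.4251 - 0.01*21.9514 = 2.2056
Step 3: Project onto [-2, 3].
x_proj = clip(3.3796) = 3.0
y_proj = clip(2.2056) = 2.2056
Step 4: Evaluate f.
f(3.0, 2.2056) = 40.5852


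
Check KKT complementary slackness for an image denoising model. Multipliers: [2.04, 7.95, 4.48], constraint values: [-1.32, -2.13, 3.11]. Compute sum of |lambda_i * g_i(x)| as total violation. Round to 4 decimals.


KKT complementary slackness check:
lambda_1 * g_1 = 2.04 * -1.32 = -2.6928
lambda_2 * g_2 = 7.95 * -2.13 = -16.9335
lambda_3 * g_3 = 4.48 * 3.11 = 13.9328
Total violation = 2.6928 + 16.9335 + 13.9328 = 33.5591


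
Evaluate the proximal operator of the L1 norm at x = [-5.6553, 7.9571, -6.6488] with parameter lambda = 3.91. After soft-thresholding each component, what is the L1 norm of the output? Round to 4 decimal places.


Soft-thresholding with lambda = 3.91:
prox(-5.6553) = sign(-5.6553)*max(|-5.6553| - 3.91, 0) = -1.7453
prox(7.9571) = sign(7.9571)*max(|7.9571| - 3.91, 0) = 4.0471
prox(-6.6488) = sign(-6.6488)*max(|-6.6488| - 3.91, 0) = -2.7388
prox(x) = [-1.7453, 4.0471, -2.7388]
||prox(x)||_1 = 1.7453 + 4.0471 + 2.7388 = 8.5312


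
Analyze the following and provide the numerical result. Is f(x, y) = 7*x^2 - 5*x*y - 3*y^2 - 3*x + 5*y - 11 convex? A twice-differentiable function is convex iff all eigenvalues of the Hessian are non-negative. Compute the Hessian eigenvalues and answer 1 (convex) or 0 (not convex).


The Hessian of f(x,y) = 7*x^2 - 5*x*y - 3*y^2 - 3*x + 5*y - 11 is:
H = [[14, -5], [-5, -6]]
Trace = 14 - 6 = 8
Determinant = 14*-6 - (-5)^2 = -109
Discriminant = (8)^2 - 4*-109 = 500.0
Eigenvalues: lambda_1 = -7.1803, lambda_2 = 15.1803
The function is not convex.

0


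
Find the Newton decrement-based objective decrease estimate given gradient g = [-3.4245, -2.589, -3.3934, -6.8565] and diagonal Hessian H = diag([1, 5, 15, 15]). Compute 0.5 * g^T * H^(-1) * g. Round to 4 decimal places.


Step 1: H is diagonal, so H^(-1) * g = [-3.4245, -0.5178, -0.2262, -0.4571].
Step 2: g^T H^(-1) g = sum_i g_i^2 / H_ii
  = (-3.4245)^2/1 + (-2.589)^2/5 + (-3.3934)^2/15 + (-6.8565)^2/15
  = 11.7272 + 1.3406 + 0.7677 + 3.1341 = 16.9696
Step 3: Objective decrease = 0.5 * g^T H^(-1) g = 8.4848


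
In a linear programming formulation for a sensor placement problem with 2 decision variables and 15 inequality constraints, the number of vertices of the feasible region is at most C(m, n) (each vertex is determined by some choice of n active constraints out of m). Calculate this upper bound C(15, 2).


Each vertex corresponds to some choice of n active constraints out of m, so the number of vertices is at most C(m, n) = m! / (n!(m-n)!).
m = 15, n = 2
Numerator: 15 * 14
Denominator: 2! = 2
C(15, 2) = 105


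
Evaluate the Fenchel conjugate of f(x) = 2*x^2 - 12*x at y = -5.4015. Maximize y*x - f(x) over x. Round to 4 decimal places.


f*(y) = sup_x {y*x - a*x^2 - b*x} = sup_x {(y-b)*x - a*x^2}
FOC: (y - b) - 2a*x = 0 => x* = (y - b)/(2a)
x* = (-5.4015 + 12)/(2*2) = 1.6496
f*(-5.4015) = (y-b)^2/(4a) = (-5.4015 + 12)^2/(4*2)
= 43.5402/8 = 5.4425


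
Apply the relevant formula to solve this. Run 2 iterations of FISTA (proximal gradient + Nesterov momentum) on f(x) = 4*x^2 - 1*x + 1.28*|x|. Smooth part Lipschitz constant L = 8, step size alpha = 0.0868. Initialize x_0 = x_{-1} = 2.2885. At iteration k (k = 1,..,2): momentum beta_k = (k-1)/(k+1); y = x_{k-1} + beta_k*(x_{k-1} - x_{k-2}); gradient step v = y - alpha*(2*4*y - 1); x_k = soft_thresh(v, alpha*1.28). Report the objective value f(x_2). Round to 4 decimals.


FISTA on f(x) = 4*x^2 - 1*x + 1.28*|x|
L = 8, alpha = 0.0868
Iteration 1: beta = 0.0, y = 2.2885 + 0.0*(2.2885 - 2.2885) = 2.2885
  grad(y) = 17.308, v = y - alpha*grad = 0.7862
  prox(v) = soft_thresh(0.7862, 0.1111) = 0.6751
Iteration 2: beta = 0.3333, y = 0.6751 + 0.3333*(0.6751 - 2.2885) = 0.1372
  grad(y) = 0.098, v = y - alpha*grad = 0.1287
  prox(v) = soft_thresh(0.1287, 0.1111) = 0.0176
f(x_2) = 4*0.0176^2 - 1*0.0176 + 1.28*|0.0176| = 0.0062


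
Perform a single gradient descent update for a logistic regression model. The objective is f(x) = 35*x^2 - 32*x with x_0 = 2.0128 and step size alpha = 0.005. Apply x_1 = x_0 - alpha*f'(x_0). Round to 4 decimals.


We compute the gradient at x_0 and apply the update.
f'(x) = 70*x - 32
f'(2.0128) = 70*2.0128 - 32 = 108.896
x_1 = 2.0128 - 0.005*108.896 = 1.4683


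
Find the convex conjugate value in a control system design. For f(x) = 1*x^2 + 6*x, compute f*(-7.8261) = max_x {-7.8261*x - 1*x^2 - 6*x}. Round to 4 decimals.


f*(y) = sup_x {y*x - a*x^2 - b*x} = sup_x {(y-b)*x - a*x^2}
FOC: (y - b) - 2a*x = 0 => x* = (y - b)/(2a)
x* = (-7.8261 - 6)/(2*1) = -6.9131
f*(-7.8261) = (y-b)^2/(4a) = (-7.8261 - 6)^2/(4*1)
= 191.161/4 = 47.7903


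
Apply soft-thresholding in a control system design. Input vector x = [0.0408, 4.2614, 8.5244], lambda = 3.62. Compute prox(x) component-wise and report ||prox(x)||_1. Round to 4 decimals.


Soft-thresholding with lambda = 3.62:
prox(0.0408) = sign(0.0408)*max(|0.0408| - 3.62, 0) = 0.0
prox(4.2614) = sign(4.2614)*max(|4.2614| - 3.62, 0) = 0.6414
prox(8.5244) = sign(8.5244)*max(|8.5244| - 3.62, 0) = 4.9044
prox(x) = [0.0, 0.6414, 4.9044]
||prox(x)||_1 = 0.0 + 0.6414 + 4.9044 = 5.5458


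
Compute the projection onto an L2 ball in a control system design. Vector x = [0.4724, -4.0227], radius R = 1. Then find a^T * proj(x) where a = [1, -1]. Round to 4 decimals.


Step 1: Compute ||x|| (intermediates to 6 decimals).
||x|| = sqrt(0.4724^2 + (-4.0227)^2) = 4.050343
Step 2: Project.
Since ||x|| > R, scale = R/||x|| = 1/4.050343 = 0.246893, proj(x) = scale * x
proj(x) = [0.116632, -0.993176]
Step 3: Dot product.
a^T * proj(x) = 1*0.116632 - 1*(-0.993176) = 1.1098


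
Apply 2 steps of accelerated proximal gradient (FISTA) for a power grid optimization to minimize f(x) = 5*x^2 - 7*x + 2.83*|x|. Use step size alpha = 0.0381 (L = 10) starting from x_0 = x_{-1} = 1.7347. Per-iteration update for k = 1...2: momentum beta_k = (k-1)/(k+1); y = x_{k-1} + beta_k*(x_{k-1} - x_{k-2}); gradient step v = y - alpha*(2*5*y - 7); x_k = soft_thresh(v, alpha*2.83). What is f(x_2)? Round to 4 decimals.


FISTA on f(x) = 5*x^2 - 7*x + 2.83*|x|
L = 10, alpha = 0.0381
Iteration 1: beta = 0.0, y = 1.7347 + 0.0*(1.7347 - 1.7347) = 1.7347
  grad(y) = 10.347, v = y - alpha*grad = 1.3405
  prox(v) = soft_thresh(1.3405, 0.1078) = 1.2327
Iteration 2: beta = 0.3333, y = 1.2327 + 0.3333*(1.2327 - 1.7347) = 1.0653
  grad(y) = 3.6531, v = y - alpha*grad = 0.9261
  prox(v) = soft_thresh(0.9261, 0.1078) = 0.8183
f(x_2) = 5*0.8183^2 - 7*0.8183 + 2.83*|0.8183| = -0.0642


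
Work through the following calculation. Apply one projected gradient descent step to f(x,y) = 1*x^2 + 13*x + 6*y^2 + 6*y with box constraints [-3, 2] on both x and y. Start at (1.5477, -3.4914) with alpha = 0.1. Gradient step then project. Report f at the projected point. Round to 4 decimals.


Step 1: Compute gradient at (1.5477, -3.4914).
grad_x = 2*1*1.5477 + 13 = 16.0954
grad_y = 2*6*-3.4914 + 6 = -35.8968
Step 2: Gradient step.
x_raw = 1.5477 - 0.1*16.0954 = -0.0618
y_raw = -3.4914 - 0.1*-35.8968 = 0.0983
Step 3: Project onto [-3, 2].
x_proj = clip(-0.0618) = -0.0618
y_proj = clip(0.0983) = 0.0983
Step 4: Evaluate f.
f(-0.0618, 0.0983) = -0.1525


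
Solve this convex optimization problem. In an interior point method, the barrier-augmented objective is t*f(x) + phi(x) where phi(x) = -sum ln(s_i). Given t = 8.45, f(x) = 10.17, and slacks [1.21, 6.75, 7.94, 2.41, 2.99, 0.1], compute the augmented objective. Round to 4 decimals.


Step 1: Compute log-barrier.
ln values: [0.1906, 1.9095, 2.0719, 0.8796, 1.0953, -2.3026]
phi = -(0.1906 + 1.9095 + 2.0719 + 0.8796 + 1.0953 - 2.3026) = -3.8444
Step 2: Compute augmented objective.
t*f(x) = 8.45*10.17 = 85.9365
Total = 85.9365 - 3.8444 = 82.0921


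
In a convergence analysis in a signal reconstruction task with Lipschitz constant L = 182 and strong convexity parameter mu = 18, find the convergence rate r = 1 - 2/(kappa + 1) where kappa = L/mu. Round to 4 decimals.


Step 1: Compute the condition number.
kappa = L/mu = 182/18 = 10.1111
Step 2: Compute the convergence rate.
r = 1 - 2/(kappa + 1) = 1 - 2*mu/(L + mu) = (L - mu)/(L + mu) = 164/200 = 0.82
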